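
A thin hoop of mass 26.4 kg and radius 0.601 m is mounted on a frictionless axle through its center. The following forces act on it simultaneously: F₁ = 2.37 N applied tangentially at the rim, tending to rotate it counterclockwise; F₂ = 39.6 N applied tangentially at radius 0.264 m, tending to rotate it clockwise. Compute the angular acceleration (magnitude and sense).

α ≈ 0.947 rad/s², clockwise

I = MR² = (26.4)(0.601)² = 9.536 kg·m².
Taking counterclockwise as positive: τ₁ = +(2.37)(0.601) = +1.424 N·m; τ₂ = −(39.6)(0.264) = −10.45 N·m.
Net torque τ = -9.030 N·m.
α = τ/I = -9.030/9.536 = -0.9470 rad/s².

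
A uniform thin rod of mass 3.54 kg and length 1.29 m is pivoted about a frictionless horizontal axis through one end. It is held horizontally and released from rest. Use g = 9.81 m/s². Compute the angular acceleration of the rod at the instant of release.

About the pivot, I = (1/3)ML² = (1/3)(3.54)(1.29)² = 1.964 kg·m².
The weight acts at the center, a distance L/2 = 0.6450 m from the pivot; τ = Mg(L/2) = 22.40 N·m.
α = τ/I = 22.40/1.964 = 11.41 rad/s².

α ≈ 11.4 rad/s²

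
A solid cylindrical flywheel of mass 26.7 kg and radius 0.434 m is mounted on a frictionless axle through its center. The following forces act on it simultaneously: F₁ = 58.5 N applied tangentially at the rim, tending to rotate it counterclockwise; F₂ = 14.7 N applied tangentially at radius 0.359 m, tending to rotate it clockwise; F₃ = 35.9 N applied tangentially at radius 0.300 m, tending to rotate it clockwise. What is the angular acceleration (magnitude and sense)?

I = ½MR² = (1/2)(26.7)(0.434)² = 2.515 kg·m².
Taking counterclockwise as positive: τ₁ = +(58.5)(0.434) = +25.39 N·m; τ₂ = −(14.7)(0.359) = −5.277 N·m; τ₃ = −(35.9)(0.300) = −10.77 N·m.
Net torque τ = 9.342 N·m.
α = τ/I = 9.342/2.515 = 3.715 rad/s².

α ≈ 3.72 rad/s², counterclockwise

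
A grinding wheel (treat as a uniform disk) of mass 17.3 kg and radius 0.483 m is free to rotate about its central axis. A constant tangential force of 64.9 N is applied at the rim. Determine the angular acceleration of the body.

α ≈ 15.5 rad/s²

I = ½MR² = (1/2)(17.3)(0.483)² = 2.018 kg·m².
τ = F R = (64.9)(0.483) = 31.35 N·m.
From τ = Iα: α = 31.35/2.018 = 15.53 rad/s².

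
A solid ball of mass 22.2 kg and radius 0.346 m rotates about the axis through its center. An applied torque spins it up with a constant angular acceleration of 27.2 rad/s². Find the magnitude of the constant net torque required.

τ ≈ 28.9 N·m

I = (2/5)MR² = (2/5)(22.2)(0.346)² = 1.063 kg·m².
τ = Iα = (1.063)(27.20) = 28.92 N·m.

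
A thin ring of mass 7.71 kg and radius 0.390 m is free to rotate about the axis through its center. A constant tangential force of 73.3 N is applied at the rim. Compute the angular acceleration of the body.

I = MR² = (7.71)(0.390)² = 1.173 kg·m².
τ = F R = (73.3)(0.390) = 28.59 N·m.
Newton's second law for rotation, τ = Iα, gives α = τ/I = 28.59/1.173 = 24.38 rad/s².

α ≈ 24.4 rad/s²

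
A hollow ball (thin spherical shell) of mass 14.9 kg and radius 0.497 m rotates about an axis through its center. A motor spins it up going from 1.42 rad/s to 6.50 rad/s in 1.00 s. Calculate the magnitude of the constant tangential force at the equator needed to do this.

F ≈ 25.1 N

I = (2/3)MR² = (2/3)(14.9)(0.497)² = 2.454 kg·m².
α = Δω/Δt = (6.50 − 1.42)/1.00 = 5.080 rad/s².
The required torque is τ = Iα = (2.454)(5.080) = 12.46 N·m.
A tangential force at the equator gives τ = FR, so F = τ/R = 12.46/0.497 = 25.08 N.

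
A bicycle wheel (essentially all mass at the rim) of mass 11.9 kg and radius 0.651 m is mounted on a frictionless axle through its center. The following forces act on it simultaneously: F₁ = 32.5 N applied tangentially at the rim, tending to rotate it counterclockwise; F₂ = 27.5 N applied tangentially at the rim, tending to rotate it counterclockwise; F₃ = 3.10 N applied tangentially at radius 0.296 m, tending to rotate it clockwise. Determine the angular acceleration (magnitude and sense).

α ≈ 7.56 rad/s², counterclockwise

I = MR² = (11.9)(0.651)² = 5.043 kg·m².
Taking counterclockwise as positive: τ₁ = +(32.5)(0.651) = +21.16 N·m; τ₂ = +(27.5)(0.651) = +17.90 N·m; τ₃ = −(3.10)(0.296) = −0.9176 N·m.
Net torque τ = 38.14 N·m.
α = τ/I = 38.14/5.043 = 7.563 rad/s².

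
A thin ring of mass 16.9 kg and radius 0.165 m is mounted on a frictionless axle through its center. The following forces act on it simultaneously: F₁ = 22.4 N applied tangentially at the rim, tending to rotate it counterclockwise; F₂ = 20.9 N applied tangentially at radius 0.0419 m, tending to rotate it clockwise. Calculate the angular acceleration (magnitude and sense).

I = MR² = (16.9)(0.165)² = 0.4601 kg·m².
Taking counterclockwise as positive: τ₁ = +(22.4)(0.165) = +3.696 N·m; τ₂ = −(20.9)(0.0419) = −0.8757 N·m.
Net torque τ = 2.820 N·m.
α = τ/I = 2.820/0.4601 = 6.130 rad/s².

α ≈ 6.13 rad/s², counterclockwise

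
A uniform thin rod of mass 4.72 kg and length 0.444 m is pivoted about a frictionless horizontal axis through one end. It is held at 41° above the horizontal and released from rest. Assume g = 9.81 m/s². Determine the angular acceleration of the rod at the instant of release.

About the pivot, I = (1/3)ML² = (1/3)(4.72)(0.444)² = 0.3102 kg·m².
The weight acts at the center, a distance L/2 = 0.2220 m from the pivot; τ = Mg(L/2) cos 41° = 7.758 N·m.
α = τ/I = 7.758/0.3102 = 25.01 rad/s².

α ≈ 25.0 rad/s²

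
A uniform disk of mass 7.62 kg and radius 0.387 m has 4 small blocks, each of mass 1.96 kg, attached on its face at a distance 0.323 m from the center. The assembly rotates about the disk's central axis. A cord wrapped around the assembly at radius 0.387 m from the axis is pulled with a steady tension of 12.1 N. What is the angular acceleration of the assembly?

α ≈ 3.37 rad/s²

I_disk = ½MR² = ½(7.62)(0.387)² = 0.5706 kg·m².
I_blocks = 4·m·r² = 4(1.96)(0.323)² = 0.8179 kg·m².
Total I = 1.389 kg·m².
τ = F r = (12.1)(0.387) = 4.683 N·m.
α = τ/I = 4.683/1.389 = 3.372 rad/s².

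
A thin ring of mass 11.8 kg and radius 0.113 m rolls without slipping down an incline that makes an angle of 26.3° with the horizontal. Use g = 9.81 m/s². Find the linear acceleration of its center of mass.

a ≈ 2.17 m/s²

Translation along the incline: Mg sinθ − f = Ma.
Rotation about the center: fR = Iα with I = MR². No-slip gives a = αR, so f = (I/R²)a = M a.
Substituting: Mg sinθ = (1 + 1.000)Ma, so a = g sinθ/(1 + 1.000) = (9.81) sin 26.3° / 2.000 = 2.173 m/s².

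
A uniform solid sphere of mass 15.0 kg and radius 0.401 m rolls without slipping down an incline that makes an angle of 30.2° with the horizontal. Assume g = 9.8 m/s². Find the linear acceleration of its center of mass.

a ≈ 3.52 m/s²

Translation along the incline: Mg sinθ − f = Ma.
Rotation about the center: fR = Iα with I = (2/5)MR². No-slip gives a = αR, so f = (I/R²)a = (2/5)M a.
Substituting: Mg sinθ = (1 + 0.4000)Ma, so a = g sinθ/(1 + 0.4000) = (9.8) sin 30.2° / 1.400 = 3.521 m/s².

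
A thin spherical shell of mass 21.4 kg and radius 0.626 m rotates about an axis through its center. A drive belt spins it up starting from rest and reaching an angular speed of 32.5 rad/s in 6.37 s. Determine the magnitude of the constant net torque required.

τ ≈ 28.5 N·m

I = (2/3)MR² = (2/3)(21.4)(0.626)² = 5.591 kg·m².
α = Δω/Δt = (32.5 − 0)/6.37 = 5.102 rad/s².
τ = Iα = (5.591)(5.102) = 28.52 N·m.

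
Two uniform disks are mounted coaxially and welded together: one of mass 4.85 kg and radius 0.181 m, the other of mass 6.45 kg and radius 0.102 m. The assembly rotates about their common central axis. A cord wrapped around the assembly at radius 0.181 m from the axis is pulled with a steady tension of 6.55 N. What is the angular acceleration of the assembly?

I = ½M₁R₁² + ½M₂R₂² = ½(4.85)(0.181)² + ½(6.45)(0.102)² = 0.1130 kg·m².
τ = F r = (6.55)(0.181) = 1.186 N·m.
α = τ/I = 1.186/0.1130 = 10.49 rad/s².

α ≈ 10.5 rad/s²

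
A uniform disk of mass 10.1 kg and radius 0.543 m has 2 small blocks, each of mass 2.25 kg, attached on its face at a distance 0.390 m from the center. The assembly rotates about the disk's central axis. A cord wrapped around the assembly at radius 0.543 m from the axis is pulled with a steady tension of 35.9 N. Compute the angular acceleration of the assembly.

α ≈ 8.97 rad/s²

I_disk = ½MR² = ½(10.1)(0.543)² = 1.489 kg·m².
I_blocks = 2·m·r² = 2(2.25)(0.390)² = 0.6845 kg·m².
Total I = 2.173 kg·m².
τ = F r = (35.9)(0.543) = 19.49 N·m.
α = τ/I = 19.49/2.173 = 8.969 rad/s².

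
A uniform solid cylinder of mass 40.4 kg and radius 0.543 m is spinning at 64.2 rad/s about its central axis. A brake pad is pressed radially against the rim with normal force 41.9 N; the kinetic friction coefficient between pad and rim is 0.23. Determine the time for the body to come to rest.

t ≈ 73.1 s

I = ½MR² = (1/2)(40.4)(0.543)² = 5.956 kg·m².
Friction force f = μN = (0.23)(41.9) = 9.637 N at the rim; torque magnitude τ = fR = 5.233 N·m, opposing ω.
|α| = τ/I = 5.233/5.956 = 0.8786 rad/s² (deceleration).
0 = ω₀ − |α|t ⇒ t = ω₀/|α| = 64.2/0.8786 = 73.07 s.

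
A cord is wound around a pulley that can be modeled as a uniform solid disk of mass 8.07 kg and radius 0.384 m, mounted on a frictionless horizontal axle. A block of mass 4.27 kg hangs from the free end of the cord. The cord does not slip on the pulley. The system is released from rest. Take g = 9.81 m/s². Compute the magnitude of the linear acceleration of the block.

a ≈ 5.04 m/s²

I = ½MR² = (1/2)(8.07)(0.384)² = 0.5950 kg·m².
Block: mg − T = ma. Pulley: TR = Iα. No-slip: a = αR, so T = (I/R²)a = 4.035·a.
Then mg = (m + 4.035)a, so a = (4.27)(9.81)/(4.27 + 4.035) = 5.044 m/s².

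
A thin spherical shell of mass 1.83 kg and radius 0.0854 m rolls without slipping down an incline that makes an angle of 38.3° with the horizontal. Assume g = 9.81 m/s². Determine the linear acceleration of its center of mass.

Translation along the incline: Mg sinθ − f = Ma.
Rotation about the center: fR = Iα with I = (2/3)MR². No-slip gives a = αR, so f = (I/R²)a = (2/3)M a.
Substituting: Mg sinθ = (1 + 0.6667)Ma, so a = g sinθ/(1 + 0.6667) = (9.81) sin 38.3° / 1.667 = 3.648 m/s².

a ≈ 3.65 m/s²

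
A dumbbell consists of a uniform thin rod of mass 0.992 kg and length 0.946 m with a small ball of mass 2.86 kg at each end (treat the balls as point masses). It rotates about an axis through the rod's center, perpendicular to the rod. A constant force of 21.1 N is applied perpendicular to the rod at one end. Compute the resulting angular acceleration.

α ≈ 7.37 rad/s²

I_rod = (1/12)ML² = (1/12)(0.992)(0.946)² = 0.07398 kg·m².
I_balls = 2·m·(L/2)² = 2(2.86)(0.4730)² = 1.280 kg·m².
Total I = 1.354 kg·m².
τ = F·(L/2) = (21.1)(0.473) = 9.980 N·m.
α = τ/I = 9.980/1.354 = 7.373 rad/s².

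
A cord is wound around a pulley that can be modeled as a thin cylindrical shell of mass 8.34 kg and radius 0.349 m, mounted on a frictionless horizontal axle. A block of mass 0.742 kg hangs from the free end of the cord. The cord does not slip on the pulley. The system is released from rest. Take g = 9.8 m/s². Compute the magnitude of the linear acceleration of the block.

a ≈ 0.801 m/s²

I = MR² = (8.34)(0.349)² = 1.016 kg·m².
Block: mg − T = ma. Pulley: TR = Iα. No-slip: a = αR, so T = (I/R²)a = 8.340·a.
Then mg = (m + 8.340)a, so a = (0.742)(9.8)/(0.742 + 8.340) = 0.8007 m/s².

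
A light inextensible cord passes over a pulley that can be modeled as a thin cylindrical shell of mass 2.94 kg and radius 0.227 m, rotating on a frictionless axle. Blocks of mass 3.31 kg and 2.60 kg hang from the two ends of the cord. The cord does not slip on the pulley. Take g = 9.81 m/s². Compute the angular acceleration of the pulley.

I = MR² = (2.94)(0.227)² = 0.1515 kg·m².
Heavier block: m₁g − T₁ = m₁a. Lighter block: T₂ − m₂g = m₂a.
Pulley: (T₁ − T₂)R = Iα = I(a/R), so T₁ − T₂ = (I/R²)a = 1·M_p a = 2.940·a.
Adding the three: (m₁ − m₂)g = (m₁ + m₂ + 2.940)a, so a = (3.31 − 2.60)(9.81)/(3.31 + 2.60 + 2.940) = 0.7870 m/s².
α = a/R = 0.7870/0.227 = 3.467 rad/s².

α ≈ 3.47 rad/s²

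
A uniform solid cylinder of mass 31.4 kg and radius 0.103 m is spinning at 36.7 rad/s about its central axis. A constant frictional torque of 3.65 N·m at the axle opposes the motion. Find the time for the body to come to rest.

t ≈ 1.67 s

I = ½MR² = (1/2)(31.4)(0.103)² = 0.1666 kg·m².
The net torque has magnitude 3.65 N·m, opposing ω.
|α| = τ/I = 3.650/0.1666 = 21.91 rad/s² (deceleration).
0 = ω₀ − |α|t ⇒ t = ω₀/|α| = 36.7/21.91 = 1.675 s.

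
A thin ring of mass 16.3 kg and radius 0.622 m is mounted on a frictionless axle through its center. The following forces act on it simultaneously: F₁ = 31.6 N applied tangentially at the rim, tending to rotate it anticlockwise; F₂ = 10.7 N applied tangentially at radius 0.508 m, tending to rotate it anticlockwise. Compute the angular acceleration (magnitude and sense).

I = MR² = (16.3)(0.622)² = 6.306 kg·m².
Taking anticlockwise as positive: τ₁ = +(31.6)(0.622) = +19.66 N·m; τ₂ = +(10.7)(0.508) = +5.436 N·m.
Net torque τ = 25.09 N·m.
α = τ/I = 25.09/6.306 = 3.979 rad/s².

α ≈ 3.98 rad/s², anticlockwise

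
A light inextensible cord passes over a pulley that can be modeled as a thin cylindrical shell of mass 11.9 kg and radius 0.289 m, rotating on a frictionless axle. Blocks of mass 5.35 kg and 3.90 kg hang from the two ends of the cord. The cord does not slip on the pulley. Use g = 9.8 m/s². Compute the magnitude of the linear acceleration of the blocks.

a ≈ 0.672 m/s²

I = MR² = (11.9)(0.289)² = 0.9939 kg·m².
Heavier block: m₁g − T₁ = m₁a. Lighter block: T₂ − m₂g = m₂a.
Pulley: (T₁ − T₂)R = Iα = I(a/R), so T₁ − T₂ = (I/R²)a = 1·M_p a = 11.90·a.
Adding the three: (m₁ − m₂)g = (m₁ + m₂ + 11.90)a, so a = (5.35 − 3.90)(9.8)/(5.35 + 3.90 + 11.90) = 0.6719 m/s².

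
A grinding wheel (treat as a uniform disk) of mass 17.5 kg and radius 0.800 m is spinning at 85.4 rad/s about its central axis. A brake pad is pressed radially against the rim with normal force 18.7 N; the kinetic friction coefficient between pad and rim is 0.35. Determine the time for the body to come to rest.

t ≈ 91.3 s

I = ½MR² = (1/2)(17.5)(0.800)² = 5.600 kg·m².
Friction force f = μN = (0.35)(18.7) = 6.545 N at the rim; torque magnitude τ = fR = 5.236 N·m, opposing ω.
|α| = τ/I = 5.236/5.600 = 0.9350 rad/s² (deceleration).
0 = ω₀ − |α|t ⇒ t = ω₀/|α| = 85.4/0.9350 = 91.34 s.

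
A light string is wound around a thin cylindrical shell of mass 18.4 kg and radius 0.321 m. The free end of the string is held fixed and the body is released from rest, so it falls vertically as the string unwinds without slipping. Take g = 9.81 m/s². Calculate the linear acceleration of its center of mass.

a ≈ 4.91 m/s²

Translation: Mg − T = Ma. Rotation about the center: TR = Iα with I = MR².
With a = αR: T = (I/R²)a = M a, so Mg = (1 + 1.000)Ma.
a = g/(1 + 1.000) = 9.81/2.000 = 4.905 m/s².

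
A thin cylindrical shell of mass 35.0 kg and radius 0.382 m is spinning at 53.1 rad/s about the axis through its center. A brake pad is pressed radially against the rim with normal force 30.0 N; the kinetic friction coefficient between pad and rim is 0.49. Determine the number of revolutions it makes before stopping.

≈ 204 revolutions

I = MR² = (35.0)(0.382)² = 5.107 kg·m².
Friction force f = μN = (0.49)(30.0) = 14.70 N at the rim; torque magnitude τ = fR = 5.615 N·m, opposing ω.
|α| = τ/I = 5.615/5.107 = 1.099 rad/s² (deceleration).
ω² = ω₀² − 2|α|θ with ω = 0 ⇒ θ = ω₀²/(2|α|) = 1282 rad = 204.1 rev.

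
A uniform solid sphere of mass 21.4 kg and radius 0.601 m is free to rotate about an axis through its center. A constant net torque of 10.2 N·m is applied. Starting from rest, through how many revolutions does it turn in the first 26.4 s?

≈ 183 revolutions

I = (2/5)MR² = (2/5)(21.4)(0.601)² = 3.092 kg·m².
α = τ/I = 10.2/3.092 = 3.299 rad/s².
θ = ½αt² = ½(3.299)(26.4)² = 1150 rad.
Revolutions = θ/(2π) = 183.0.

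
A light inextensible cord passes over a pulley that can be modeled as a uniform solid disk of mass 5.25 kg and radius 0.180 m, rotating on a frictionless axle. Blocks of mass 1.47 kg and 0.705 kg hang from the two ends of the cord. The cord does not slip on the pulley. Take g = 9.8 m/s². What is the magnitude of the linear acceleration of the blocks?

I = ½MR² = (1/2)(5.25)(0.180)² = 0.08505 kg·m².
Heavier block: m₁g − T₁ = m₁a. Lighter block: T₂ − m₂g = m₂a.
Pulley: (T₁ − T₂)R = Iα = I(a/R), so T₁ − T₂ = (I/R²)a = (1/2)M_p a = 2.625·a.
Adding the three: (m₁ − m₂)g = (m₁ + m₂ + 2.625)a, so a = (1.47 − 0.705)(9.8)/(1.47 + 0.705 + 2.625) = 1.562 m/s².

a ≈ 1.56 m/s²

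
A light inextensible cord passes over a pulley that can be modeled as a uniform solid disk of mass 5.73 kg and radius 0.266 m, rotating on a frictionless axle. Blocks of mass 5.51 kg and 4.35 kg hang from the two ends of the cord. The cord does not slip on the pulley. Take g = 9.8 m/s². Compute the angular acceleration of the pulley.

α ≈ 3.36 rad/s²

I = ½MR² = (1/2)(5.73)(0.266)² = 0.2027 kg·m².
Heavier block: m₁g − T₁ = m₁a. Lighter block: T₂ − m₂g = m₂a.
Pulley: (T₁ − T₂)R = Iα = I(a/R), so T₁ − T₂ = (I/R²)a = (1/2)M_p a = 2.865·a.
Adding the three: (m₁ − m₂)g = (m₁ + m₂ + 2.865)a, so a = (5.51 − 4.35)(9.8)/(5.51 + 4.35 + 2.865) = 0.8934 m/s².
α = a/R = 0.8934/0.266 = 3.358 rad/s².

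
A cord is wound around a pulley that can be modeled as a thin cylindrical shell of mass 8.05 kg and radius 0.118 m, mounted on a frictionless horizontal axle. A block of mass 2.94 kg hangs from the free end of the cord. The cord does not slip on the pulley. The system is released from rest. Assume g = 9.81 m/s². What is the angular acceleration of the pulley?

α ≈ 22.2 rad/s²

I = MR² = (8.05)(0.118)² = 0.1121 kg·m².
Block: mg − T = ma. Pulley: TR = Iα. No-slip: a = αR, so T = (I/R²)a = 8.050·a.
Then mg = (m + 8.050)a, so a = (2.94)(9.81)/(2.94 + 8.050) = 2.624 m/s².
α = a/R = 2.624/0.118 = 22.24 rad/s².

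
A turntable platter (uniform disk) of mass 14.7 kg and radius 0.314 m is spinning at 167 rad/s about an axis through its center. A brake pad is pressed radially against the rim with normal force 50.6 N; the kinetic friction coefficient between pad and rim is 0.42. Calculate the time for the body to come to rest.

I = ½MR² = (1/2)(14.7)(0.314)² = 0.7247 kg·m².
Friction force f = μN = (0.42)(50.6) = 21.25 N at the rim; torque magnitude τ = fR = 6.673 N·m, opposing ω.
|α| = τ/I = 6.673/0.7247 = 9.208 rad/s² (deceleration).
0 = ω₀ − |α|t ⇒ t = ω₀/|α| = 167/9.208 = 18.14 s.

t ≈ 18.1 s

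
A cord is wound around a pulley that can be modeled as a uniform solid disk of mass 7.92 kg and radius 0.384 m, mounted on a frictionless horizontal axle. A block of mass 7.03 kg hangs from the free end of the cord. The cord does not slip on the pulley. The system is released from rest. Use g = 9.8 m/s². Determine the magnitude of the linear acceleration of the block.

I = ½MR² = (1/2)(7.92)(0.384)² = 0.5839 kg·m².
Block: mg − T = ma. Pulley: TR = Iα. No-slip: a = αR, so T = (I/R²)a = 3.960·a.
Then mg = (m + 3.960)a, so a = (7.03)(9.8)/(7.03 + 3.960) = 6.269 m/s².

a ≈ 6.27 m/s²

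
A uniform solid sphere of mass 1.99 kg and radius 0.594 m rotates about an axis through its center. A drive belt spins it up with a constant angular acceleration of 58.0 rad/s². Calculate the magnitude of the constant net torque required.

I = (2/5)MR² = (2/5)(1.99)(0.594)² = 0.2809 kg·m².
τ = Iα = (0.2809)(58.00) = 16.29 N·m.

τ ≈ 16.3 N·m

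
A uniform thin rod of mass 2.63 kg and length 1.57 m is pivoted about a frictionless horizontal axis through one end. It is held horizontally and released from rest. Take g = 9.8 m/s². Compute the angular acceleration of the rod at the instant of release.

About the pivot, I = (1/3)ML² = (1/3)(2.63)(1.57)² = 2.161 kg·m².
The weight acts at the center, a distance L/2 = 0.7850 m from the pivot; τ = Mg(L/2) = 20.23 N·m.
α = τ/I = 20.23/2.161 = 9.363 rad/s².

α ≈ 9.36 rad/s²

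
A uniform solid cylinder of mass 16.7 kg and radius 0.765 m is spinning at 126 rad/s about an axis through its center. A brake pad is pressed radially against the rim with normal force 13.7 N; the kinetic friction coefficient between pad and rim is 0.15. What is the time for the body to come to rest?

I = ½MR² = (1/2)(16.7)(0.765)² = 4.887 kg·m².
Friction force f = μN = (0.15)(13.7) = 2.055 N at the rim; torque magnitude τ = fR = 1.572 N·m, opposing ω.
|α| = τ/I = 1.572/4.887 = 0.3217 rad/s² (deceleration).
0 = ω₀ − |α|t ⇒ t = ω₀/|α| = 126/0.3217 = 391.7 s.

t ≈ 392 s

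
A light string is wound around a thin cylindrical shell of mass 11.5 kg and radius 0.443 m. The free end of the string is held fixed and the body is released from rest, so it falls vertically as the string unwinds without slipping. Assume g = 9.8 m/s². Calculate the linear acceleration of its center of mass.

a ≈ 4.90 m/s²

Translation: Mg − T = Ma. Rotation about the center: TR = Iα with I = MR².
With a = αR: T = (I/R²)a = M a, so Mg = (1 + 1.000)Ma.
a = g/(1 + 1.000) = 9.8/2.000 = 4.900 m/s².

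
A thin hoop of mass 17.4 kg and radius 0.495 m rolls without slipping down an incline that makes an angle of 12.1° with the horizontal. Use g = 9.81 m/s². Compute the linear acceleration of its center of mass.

a ≈ 1.03 m/s²

Translation along the incline: Mg sinθ − f = Ma.
Rotation about the center: fR = Iα with I = MR². No-slip gives a = αR, so f = (I/R²)a = M a.
Substituting: Mg sinθ = (1 + 1.000)Ma, so a = g sinθ/(1 + 1.000) = (9.81) sin 12.1° / 2.000 = 1.028 m/s².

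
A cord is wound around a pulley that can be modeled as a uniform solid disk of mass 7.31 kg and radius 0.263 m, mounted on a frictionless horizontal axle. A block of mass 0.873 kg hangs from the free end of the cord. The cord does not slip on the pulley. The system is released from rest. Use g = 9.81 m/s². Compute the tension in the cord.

T ≈ 6.91 N

I = ½MR² = (1/2)(7.31)(0.263)² = 0.2528 kg·m².
Block: mg − T = ma. Pulley: TR = Iα. No-slip: a = αR, so T = (I/R²)a = 3.655·a.
Then mg = (m + 3.655)a, so a = (0.873)(9.81)/(0.873 + 3.655) = 1.891 m/s².
T = 3.655·a = 6.913 N.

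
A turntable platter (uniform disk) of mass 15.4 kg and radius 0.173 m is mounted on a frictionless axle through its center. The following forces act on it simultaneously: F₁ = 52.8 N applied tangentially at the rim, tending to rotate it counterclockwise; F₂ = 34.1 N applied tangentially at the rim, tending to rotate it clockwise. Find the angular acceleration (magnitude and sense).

I = ½MR² = (1/2)(15.4)(0.173)² = 0.2305 kg·m².
Taking counterclockwise as positive: τ₁ = +(52.8)(0.173) = +9.134 N·m; τ₂ = −(34.1)(0.173) = −5.899 N·m.
Net torque τ = 3.235 N·m.
α = τ/I = 3.235/0.2305 = 14.04 rad/s².

α ≈ 14.0 rad/s², counterclockwise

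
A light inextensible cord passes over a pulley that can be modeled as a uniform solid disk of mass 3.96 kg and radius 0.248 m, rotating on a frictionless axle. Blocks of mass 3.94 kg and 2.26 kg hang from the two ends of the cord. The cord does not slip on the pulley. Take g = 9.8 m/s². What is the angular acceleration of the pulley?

α ≈ 8.12 rad/s²

I = ½MR² = (1/2)(3.96)(0.248)² = 0.1218 kg·m².
Heavier block: m₁g − T₁ = m₁a. Lighter block: T₂ − m₂g = m₂a.
Pulley: (T₁ − T₂)R = Iα = I(a/R), so T₁ − T₂ = (I/R²)a = (1/2)M_p a = 1.980·a.
Adding the three: (m₁ − m₂)g = (m₁ + m₂ + 1.980)a, so a = (3.94 − 2.26)(9.8)/(3.94 + 2.26 + 1.980) = 2.013 m/s².
α = a/R = 2.013/0.248 = 8.116 rad/s².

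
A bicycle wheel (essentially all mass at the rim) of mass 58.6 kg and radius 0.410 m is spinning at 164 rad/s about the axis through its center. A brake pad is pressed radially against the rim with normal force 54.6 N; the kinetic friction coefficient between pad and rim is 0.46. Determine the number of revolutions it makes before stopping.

I = MR² = (58.6)(0.410)² = 9.851 kg·m².
Friction force f = μN = (0.46)(54.6) = 25.12 N at the rim; torque magnitude τ = fR = 10.30 N·m, opposing ω.
|α| = τ/I = 10.30/9.851 = 1.045 rad/s² (deceleration).
ω² = ω₀² − 2|α|θ with ω = 0 ⇒ θ = ω₀²/(2|α|) = 12860 rad = 2047 rev.

≈ 2050 revolutions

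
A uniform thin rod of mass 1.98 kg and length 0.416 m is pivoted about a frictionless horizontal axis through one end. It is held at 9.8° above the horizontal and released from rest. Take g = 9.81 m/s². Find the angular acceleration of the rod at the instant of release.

About the pivot, I = (1/3)ML² = (1/3)(1.98)(0.416)² = 0.1142 kg·m².
The weight acts at the center, a distance L/2 = 0.2080 m from the pivot; τ = Mg(L/2) cos 9.8° = 3.981 N·m.
α = τ/I = 3.981/0.1142 = 34.86 rad/s².
(Equivalently α = (3g/(2L)) cos 9.8° = 34.86 rad/s².)

α ≈ 34.9 rad/s²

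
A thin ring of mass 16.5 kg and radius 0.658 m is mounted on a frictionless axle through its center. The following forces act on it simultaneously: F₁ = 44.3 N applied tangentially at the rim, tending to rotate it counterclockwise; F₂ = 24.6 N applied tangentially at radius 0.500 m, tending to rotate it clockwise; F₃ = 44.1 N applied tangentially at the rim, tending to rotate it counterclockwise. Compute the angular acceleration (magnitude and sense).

I = MR² = (16.5)(0.658)² = 7.144 kg·m².
Taking counterclockwise as positive: τ₁ = +(44.3)(0.658) = +29.15 N·m; τ₂ = −(24.6)(0.500) = −12.30 N·m; τ₃ = +(44.1)(0.658) = +29.02 N·m.
Net torque τ = 45.87 N·m.
α = τ/I = 45.87/7.144 = 6.420 rad/s².

α ≈ 6.42 rad/s², counterclockwise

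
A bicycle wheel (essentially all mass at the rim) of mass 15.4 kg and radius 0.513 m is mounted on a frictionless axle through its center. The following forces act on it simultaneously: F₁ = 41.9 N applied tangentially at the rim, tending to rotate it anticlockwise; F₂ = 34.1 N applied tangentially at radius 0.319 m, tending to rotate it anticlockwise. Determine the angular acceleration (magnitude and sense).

I = MR² = (15.4)(0.513)² = 4.053 kg·m².
Taking anticlockwise as positive: τ₁ = +(41.9)(0.513) = +21.49 N·m; τ₂ = +(34.1)(0.319) = +10.88 N·m.
Net torque τ = 32.37 N·m.
α = τ/I = 32.37/4.053 = 7.988 rad/s².

α ≈ 7.99 rad/s², anticlockwise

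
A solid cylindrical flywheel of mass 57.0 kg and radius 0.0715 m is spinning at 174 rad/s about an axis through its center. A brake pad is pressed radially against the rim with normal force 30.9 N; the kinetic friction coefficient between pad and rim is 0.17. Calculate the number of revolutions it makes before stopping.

≈ 935 revolutions

I = ½MR² = (1/2)(57.0)(0.0715)² = 0.1457 kg·m².
Friction force f = μN = (0.17)(30.9) = 5.253 N at the rim; torque magnitude τ = fR = 0.3756 N·m, opposing ω.
|α| = τ/I = 0.3756/0.1457 = 2.578 rad/s² (deceleration).
ω² = ω₀² − 2|α|θ with ω = 0 ⇒ θ = ω₀²/(2|α|) = 5872 rad = 934.6 rev.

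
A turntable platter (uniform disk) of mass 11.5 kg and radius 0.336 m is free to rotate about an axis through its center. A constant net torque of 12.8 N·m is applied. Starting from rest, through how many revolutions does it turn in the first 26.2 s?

I = ½MR² = (1/2)(11.5)(0.336)² = 0.6492 kg·m².
α = τ/I = 12.8/0.6492 = 19.72 rad/s².
θ = ½αt² = ½(19.72)(26.2)² = 6768 rad.
Revolutions = θ/(2π) = 1077.

≈ 1080 revolutions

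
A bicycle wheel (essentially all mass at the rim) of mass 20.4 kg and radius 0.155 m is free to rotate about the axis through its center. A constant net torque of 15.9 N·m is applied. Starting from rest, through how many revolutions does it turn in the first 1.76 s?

I = MR² = (20.4)(0.155)² = 0.4901 kg·m².
α = τ/I = 15.9/0.4901 = 32.44 rad/s².
θ = ½αt² = ½(32.44)(1.76)² = 50.25 rad.
Revolutions = θ/(2π) = 7.997.

≈ 8.00 revolutions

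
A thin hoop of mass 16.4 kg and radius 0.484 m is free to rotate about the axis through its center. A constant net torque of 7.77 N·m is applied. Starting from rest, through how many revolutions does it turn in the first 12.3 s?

≈ 24.3 revolutions

I = MR² = (16.4)(0.484)² = 3.842 kg·m².
α = τ/I = 7.77/3.842 = 2.022 rad/s².
θ = ½αt² = ½(2.022)(12.3)² = 153.0 rad.
Revolutions = θ/(2π) = 24.35.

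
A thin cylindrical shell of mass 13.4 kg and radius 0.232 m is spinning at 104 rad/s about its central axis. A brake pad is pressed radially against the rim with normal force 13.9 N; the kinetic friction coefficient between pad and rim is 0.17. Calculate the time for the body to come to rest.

I = MR² = (13.4)(0.232)² = 0.7212 kg·m².
Friction force f = μN = (0.17)(13.9) = 2.363 N at the rim; torque magnitude τ = fR = 0.5482 N·m, opposing ω.
|α| = τ/I = 0.5482/0.7212 = 0.7601 rad/s² (deceleration).
0 = ω₀ − |α|t ⇒ t = ω₀/|α| = 104/0.7601 = 136.8 s.

t ≈ 137 s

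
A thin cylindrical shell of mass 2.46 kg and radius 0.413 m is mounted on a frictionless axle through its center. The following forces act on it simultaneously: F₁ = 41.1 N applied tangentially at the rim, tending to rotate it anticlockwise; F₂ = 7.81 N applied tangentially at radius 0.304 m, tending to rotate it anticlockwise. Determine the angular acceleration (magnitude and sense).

α ≈ 46.1 rad/s², anticlockwise

I = MR² = (2.46)(0.413)² = 0.4196 kg·m².
Taking anticlockwise as positive: τ₁ = +(41.1)(0.413) = +16.97 N·m; τ₂ = +(7.81)(0.304) = +2.374 N·m.
Net torque τ = 19.35 N·m.
α = τ/I = 19.35/0.4196 = 46.11 rad/s².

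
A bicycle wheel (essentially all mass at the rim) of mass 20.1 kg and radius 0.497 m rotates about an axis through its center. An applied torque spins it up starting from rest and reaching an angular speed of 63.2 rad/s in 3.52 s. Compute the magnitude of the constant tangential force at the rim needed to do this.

I = MR² = (20.1)(0.497)² = 4.965 kg·m².
α = Δω/Δt = (63.2 − 0)/3.52 = 17.95 rad/s².
The required torque is τ = Iα = (4.965)(17.95) = 89.14 N·m.
A tangential force at the rim gives τ = FR, so F = τ/R = 89.14/0.497 = 179.4 N.

F ≈ 179 N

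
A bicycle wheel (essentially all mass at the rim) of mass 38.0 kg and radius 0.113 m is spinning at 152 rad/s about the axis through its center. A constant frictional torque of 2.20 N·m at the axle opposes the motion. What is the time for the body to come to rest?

t ≈ 33.5 s

I = MR² = (38.0)(0.113)² = 0.4852 kg·m².
The net torque has magnitude 2.20 N·m, opposing ω.
|α| = τ/I = 2.200/0.4852 = 4.534 rad/s² (deceleration).
0 = ω₀ − |α|t ⇒ t = ω₀/|α| = 152/4.534 = 33.52 s.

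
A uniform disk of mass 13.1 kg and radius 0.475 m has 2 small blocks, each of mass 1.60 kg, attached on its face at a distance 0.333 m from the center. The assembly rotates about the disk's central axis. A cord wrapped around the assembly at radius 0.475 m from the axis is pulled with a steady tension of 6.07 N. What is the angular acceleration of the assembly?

α ≈ 1.57 rad/s²

I_disk = ½MR² = ½(13.1)(0.475)² = 1.478 kg·m².
I_blocks = 2·m·r² = 2(1.60)(0.333)² = 0.3548 kg·m².
Total I = 1.833 kg·m².
τ = F r = (6.07)(0.475) = 2.883 N·m.
α = τ/I = 2.883/1.833 = 1.573 rad/s².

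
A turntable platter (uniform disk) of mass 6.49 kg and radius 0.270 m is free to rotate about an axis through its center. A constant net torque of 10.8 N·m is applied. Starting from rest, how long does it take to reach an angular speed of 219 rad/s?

I = ½MR² = (1/2)(6.49)(0.270)² = 0.2366 kg·m².
α = τ/I = 10.8/0.2366 = 45.65 rad/s².
ω = αt ⇒ t = ω/α = 219/45.65 = 4.797 s.

t ≈ 4.80 s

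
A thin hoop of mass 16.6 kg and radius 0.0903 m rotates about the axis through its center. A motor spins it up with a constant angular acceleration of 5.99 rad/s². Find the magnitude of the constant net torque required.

τ ≈ 0.811 N·m

I = MR² = (16.6)(0.0903)² = 0.1354 kg·m².
τ = Iα = (0.1354)(5.990) = 0.8108 N·m.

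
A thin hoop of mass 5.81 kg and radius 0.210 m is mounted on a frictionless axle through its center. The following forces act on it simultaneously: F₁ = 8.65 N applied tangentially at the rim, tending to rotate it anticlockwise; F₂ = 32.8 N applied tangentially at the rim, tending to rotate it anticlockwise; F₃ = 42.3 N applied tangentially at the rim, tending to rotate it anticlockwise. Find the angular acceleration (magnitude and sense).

I = MR² = (5.81)(0.210)² = 0.2562 kg·m².
Taking anticlockwise as positive: τ₁ = +(8.65)(0.210) = +1.817 N·m; τ₂ = +(32.8)(0.210) = +6.888 N·m; τ₃ = +(42.3)(0.210) = +8.883 N·m.
Net torque τ = 17.59 N·m.
α = τ/I = 17.59/0.2562 = 68.64 rad/s².

α ≈ 68.6 rad/s², anticlockwise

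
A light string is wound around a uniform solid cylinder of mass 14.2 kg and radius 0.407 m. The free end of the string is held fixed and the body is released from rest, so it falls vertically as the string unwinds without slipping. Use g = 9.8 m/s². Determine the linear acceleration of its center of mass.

a ≈ 6.53 m/s²

Translation: Mg − T = Ma. Rotation about the center: TR = Iα with I = ½MR².
With a = αR: T = (I/R²)a = (1/2)M a, so Mg = (1 + 0.5000)Ma.
a = g/(1 + 0.5000) = 9.8/1.500 = 6.533 m/s².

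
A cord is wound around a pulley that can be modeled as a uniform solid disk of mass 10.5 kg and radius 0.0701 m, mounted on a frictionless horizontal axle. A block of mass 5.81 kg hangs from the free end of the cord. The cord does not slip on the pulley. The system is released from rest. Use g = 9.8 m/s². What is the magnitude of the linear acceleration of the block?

I = ½MR² = (1/2)(10.5)(0.0701)² = 0.02580 kg·m².
Block: mg − T = ma. Pulley: TR = Iα. No-slip: a = αR, so T = (I/R²)a = 5.250·a.
Then mg = (m + 5.250)a, so a = (5.81)(9.8)/(5.81 + 5.250) = 5.148 m/s².

a ≈ 5.15 m/s²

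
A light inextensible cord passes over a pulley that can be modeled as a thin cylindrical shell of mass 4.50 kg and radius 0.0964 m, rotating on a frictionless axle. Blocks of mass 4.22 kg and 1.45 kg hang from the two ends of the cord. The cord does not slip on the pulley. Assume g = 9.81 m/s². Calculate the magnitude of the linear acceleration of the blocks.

a ≈ 2.67 m/s²

I = MR² = (4.50)(0.0964)² = 0.04182 kg·m².
Heavier block: m₁g − T₁ = m₁a. Lighter block: T₂ − m₂g = m₂a.
Pulley: (T₁ − T₂)R = Iα = I(a/R), so T₁ − T₂ = (I/R²)a = 1·M_p a = 4.500·a.
Adding the three: (m₁ − m₂)g = (m₁ + m₂ + 4.500)a, so a = (4.22 − 1.45)(9.81)/(4.22 + 1.45 + 4.500) = 2.672 m/s².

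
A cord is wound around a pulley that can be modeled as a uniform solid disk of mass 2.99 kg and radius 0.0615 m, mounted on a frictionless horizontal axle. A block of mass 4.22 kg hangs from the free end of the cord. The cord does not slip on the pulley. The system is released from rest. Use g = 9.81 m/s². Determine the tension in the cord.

I = ½MR² = (1/2)(2.99)(0.0615)² = 0.005654 kg·m².
Block: mg − T = ma. Pulley: TR = Iα. No-slip: a = αR, so T = (I/R²)a = 1.495·a.
Then mg = (m + 1.495)a, so a = (4.22)(9.81)/(4.22 + 1.495) = 7.244 m/s².
T = 1.495·a = 10.83 N.

T ≈ 10.8 N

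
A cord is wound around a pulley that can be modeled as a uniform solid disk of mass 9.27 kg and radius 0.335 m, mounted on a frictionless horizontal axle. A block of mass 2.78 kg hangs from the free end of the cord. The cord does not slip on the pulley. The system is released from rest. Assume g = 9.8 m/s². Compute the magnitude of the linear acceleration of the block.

I = ½MR² = (1/2)(9.27)(0.335)² = 0.5202 kg·m².
Block: mg − T = ma. Pulley: TR = Iα. No-slip: a = αR, so T = (I/R²)a = 4.635·a.
Then mg = (m + 4.635)a, so a = (2.78)(9.8)/(2.78 + 4.635) = 3.674 m/s².

a ≈ 3.67 m/s²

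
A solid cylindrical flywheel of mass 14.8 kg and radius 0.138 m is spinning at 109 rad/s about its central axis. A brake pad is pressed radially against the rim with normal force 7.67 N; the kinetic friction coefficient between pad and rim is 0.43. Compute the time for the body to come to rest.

t ≈ 33.7 s

I = ½MR² = (1/2)(14.8)(0.138)² = 0.1409 kg·m².
Friction force f = μN = (0.43)(7.67) = 3.298 N at the rim; torque magnitude τ = fR = 0.4551 N·m, opposing ω.
|α| = τ/I = 0.4551/0.1409 = 3.230 rad/s² (deceleration).
0 = ω₀ − |α|t ⇒ t = ω₀/|α| = 109/3.230 = 33.75 s.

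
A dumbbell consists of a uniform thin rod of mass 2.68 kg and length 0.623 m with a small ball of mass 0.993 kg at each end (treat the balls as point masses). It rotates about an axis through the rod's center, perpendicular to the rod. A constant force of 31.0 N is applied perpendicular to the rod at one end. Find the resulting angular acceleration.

α ≈ 34.6 rad/s²

I_rod = (1/12)ML² = (1/12)(2.68)(0.623)² = 0.08668 kg·m².
I_balls = 2·m·(L/2)² = 2(0.993)(0.3115)² = 0.1927 kg·m².
Total I = 0.2794 kg·m².
τ = F·(L/2) = (31.0)(0.311) = 9.656 N·m.
α = τ/I = 9.656/0.2794 = 34.56 rad/s².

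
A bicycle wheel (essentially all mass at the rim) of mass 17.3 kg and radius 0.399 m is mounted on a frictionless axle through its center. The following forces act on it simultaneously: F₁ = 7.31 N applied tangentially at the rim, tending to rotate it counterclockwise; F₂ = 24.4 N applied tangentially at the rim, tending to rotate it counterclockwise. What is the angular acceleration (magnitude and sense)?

I = MR² = (17.3)(0.399)² = 2.754 kg·m².
Taking counterclockwise as positive: τ₁ = +(7.31)(0.399) = +2.917 N·m; τ₂ = +(24.4)(0.399) = +9.736 N·m.
Net torque τ = 12.65 N·m.
α = τ/I = 12.65/2.754 = 4.594 rad/s².

α ≈ 4.59 rad/s², counterclockwise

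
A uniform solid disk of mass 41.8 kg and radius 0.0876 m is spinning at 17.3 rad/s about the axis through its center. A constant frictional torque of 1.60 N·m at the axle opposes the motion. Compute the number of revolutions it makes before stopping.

≈ 2.39 revolutions

I = ½MR² = (1/2)(41.8)(0.0876)² = 0.1604 kg·m².
The net torque has magnitude 1.60 N·m, opposing ω.
|α| = τ/I = 1.600/0.1604 = 9.976 rad/s² (deceleration).
ω² = ω₀² − 2|α|θ with ω = 0 ⇒ θ = ω₀²/(2|α|) = 15.00 rad = 2.387 rev.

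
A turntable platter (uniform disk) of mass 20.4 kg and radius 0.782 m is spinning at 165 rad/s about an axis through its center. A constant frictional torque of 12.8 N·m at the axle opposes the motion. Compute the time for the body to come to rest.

I = ½MR² = (1/2)(20.4)(0.782)² = 6.238 kg·m².
The net torque has magnitude 12.8 N·m, opposing ω.
|α| = τ/I = 12.80/6.238 = 2.052 rad/s² (deceleration).
0 = ω₀ − |α|t ⇒ t = ω₀/|α| = 165/2.052 = 80.41 s.

t ≈ 80.4 s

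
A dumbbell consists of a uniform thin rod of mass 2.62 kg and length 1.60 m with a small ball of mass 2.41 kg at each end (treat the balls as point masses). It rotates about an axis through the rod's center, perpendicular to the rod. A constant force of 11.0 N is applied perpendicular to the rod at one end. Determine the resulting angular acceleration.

I_rod = (1/12)ML² = (1/12)(2.62)(1.60)² = 0.5589 kg·m².
I_balls = 2·m·(L/2)² = 2(2.41)(0.8000)² = 3.085 kg·m².
Total I = 3.644 kg·m².
τ = F·(L/2) = (11.0)(0.800) = 8.800 N·m.
α = τ/I = 8.800/3.644 = 2.415 rad/s².

α ≈ 2.42 rad/s²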